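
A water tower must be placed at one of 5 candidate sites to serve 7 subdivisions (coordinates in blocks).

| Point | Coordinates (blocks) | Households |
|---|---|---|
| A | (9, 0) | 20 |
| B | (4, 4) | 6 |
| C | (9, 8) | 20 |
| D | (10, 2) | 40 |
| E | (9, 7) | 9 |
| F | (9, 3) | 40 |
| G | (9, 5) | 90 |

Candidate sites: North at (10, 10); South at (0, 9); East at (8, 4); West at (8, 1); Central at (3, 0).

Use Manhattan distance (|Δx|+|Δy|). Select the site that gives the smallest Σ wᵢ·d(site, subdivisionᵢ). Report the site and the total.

Total weighted distance at each candidate:
  North (10, 10): total = 1568
  South (0, 9): total = 3163
  East (8, 4): total = 680
  West (8, 1): total = 995
  Central (3, 0): total = 2257
Minimum is at East with total 680 blocks.

East, total 680 blocks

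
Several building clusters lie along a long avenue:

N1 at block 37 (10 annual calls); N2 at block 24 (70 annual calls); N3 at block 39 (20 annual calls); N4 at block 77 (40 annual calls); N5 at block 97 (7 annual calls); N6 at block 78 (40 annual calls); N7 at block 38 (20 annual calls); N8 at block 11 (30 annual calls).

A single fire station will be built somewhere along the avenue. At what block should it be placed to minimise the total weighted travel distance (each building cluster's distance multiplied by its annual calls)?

For a sum of weighted absolute distances on a line, the optimum is the weighted median (not the mean). Total weight W = 237; half-weight = 118.5.
Sort by position and accumulate weight:
  block 11 (N8, w=30) → cum 30
  block 24 (N2, w=70) → cum 100
  block 37 (N1, w=10) → cum 110
  block 38 (N7, w=20) → cum 130  ≥ 118.5 → median here
  block 39 (N3, w=20) → cum 150
  block 77 (N4, w=40) → cum 190
  block 78 (N6, w=40) → cum 230
  block 97 (N5, w=7) → cum 237
Optimal location: block 38.

x = 38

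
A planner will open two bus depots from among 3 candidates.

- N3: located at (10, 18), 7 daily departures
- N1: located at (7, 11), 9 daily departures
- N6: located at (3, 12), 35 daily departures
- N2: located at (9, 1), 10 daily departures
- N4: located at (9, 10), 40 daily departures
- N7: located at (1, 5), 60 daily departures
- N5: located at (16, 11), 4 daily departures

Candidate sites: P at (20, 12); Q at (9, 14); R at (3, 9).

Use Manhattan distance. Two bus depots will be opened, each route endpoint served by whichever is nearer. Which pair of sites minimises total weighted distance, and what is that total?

Evaluate every pair (each demand assigned to the nearer of the two):
  {Q, R}: total = 875
  {P, R}: total = 1071
  {P, Q}: total = 1690
Best pair: {Q, R} with total 875.

{Q, R}, total 875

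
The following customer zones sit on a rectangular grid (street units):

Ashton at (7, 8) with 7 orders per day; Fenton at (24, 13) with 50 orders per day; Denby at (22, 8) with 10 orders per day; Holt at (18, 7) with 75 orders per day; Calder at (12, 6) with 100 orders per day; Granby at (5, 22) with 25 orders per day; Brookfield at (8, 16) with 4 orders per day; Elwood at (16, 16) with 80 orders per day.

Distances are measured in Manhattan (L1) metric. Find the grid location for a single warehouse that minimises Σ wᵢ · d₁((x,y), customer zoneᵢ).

(16, 8)

Manhattan distance separates: Σwᵢ(|x−xᵢ|+|y−yᵢ|) = Σwᵢ|x−xᵢ| + Σwᵢ|y−yᵢ|, so x and y are optimised independently as 1-D weighted medians.
Total weight W = 351; half = 175.5.
x-coordinate, sorted with cumulative weight:
  x=5 (Granby, w=25) cum 25
  x=7 (Ashton, w=7) cum 32
  x=8 (Brookfield, w=4) cum 36
  x=12 (Calder, w=100) cum 136
  x=16 (Elwood, w=80) cum 216  ← median
  x=18 (Holt, w=75) cum 291
  x=22 (Denby, w=10) cum 301
  x=24 (Fenton, w=50) cum 351
⇒ x* = 16
y-coordinate, sorted with cumulative weight:
  y=6 (Calder, w=100) cum 100
  y=7 (Holt, w=75) cum 175
  y=8 (Ashton, w=7) cum 182  ← median
  y=8 (Denby, w=10) cum 192
  y=13 (Fenton, w=50) cum 242
  y=16 (Brookfield, w=4) cum 246
  y=16 (Elwood, w=80) cum 326
  y=22 (Granby, w=25) cum 351
⇒ y* = 8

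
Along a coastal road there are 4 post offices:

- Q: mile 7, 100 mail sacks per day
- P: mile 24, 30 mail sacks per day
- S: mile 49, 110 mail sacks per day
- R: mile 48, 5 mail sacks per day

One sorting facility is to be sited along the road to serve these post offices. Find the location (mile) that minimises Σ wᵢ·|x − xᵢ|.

For a sum of weighted absolute distances on a line, the optimum is the weighted median (not the mean). Total weight W = 245; half-weight = 122.5.
Sort by position and accumulate weight:
  mile 7 (Q, w=100) → cum 100
  mile 24 (P, w=30) → cum 130  ≥ 122.5 → median here
  mile 48 (R, w=5) → cum 135
  mile 49 (S, w=110) → cum 245
Optimal location: mile 24.

x = 24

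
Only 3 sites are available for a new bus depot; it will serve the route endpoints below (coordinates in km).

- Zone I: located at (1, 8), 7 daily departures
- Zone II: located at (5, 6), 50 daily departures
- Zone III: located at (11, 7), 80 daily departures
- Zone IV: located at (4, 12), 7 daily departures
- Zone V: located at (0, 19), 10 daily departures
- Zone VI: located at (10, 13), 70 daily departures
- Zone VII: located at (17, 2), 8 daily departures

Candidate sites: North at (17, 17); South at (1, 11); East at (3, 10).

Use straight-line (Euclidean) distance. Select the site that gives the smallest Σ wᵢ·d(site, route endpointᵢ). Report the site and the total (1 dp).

Total weighted distance at each candidate:
  North (17, 17): total = 2828.4
  South (1, 11): total = 2097.8
  East (3, 10): total = 1699.5
Minimum is at East with total 1699.5 km.

East, total 1699.5 km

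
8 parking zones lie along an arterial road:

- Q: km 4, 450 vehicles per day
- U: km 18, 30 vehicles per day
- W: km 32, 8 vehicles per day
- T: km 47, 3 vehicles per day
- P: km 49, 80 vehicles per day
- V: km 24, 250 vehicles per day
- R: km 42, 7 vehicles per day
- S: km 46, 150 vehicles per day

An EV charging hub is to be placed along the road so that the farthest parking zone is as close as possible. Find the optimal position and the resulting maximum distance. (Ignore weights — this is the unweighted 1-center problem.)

The 1-center on a line is the midpoint of the two extreme points: leftmost at 4, rightmost at 49.
Optimal location = (4 + 49)/2 = 26.5; maximum distance = (49 − 4)/2 = 22.5.

location 26.5, max distance 22.5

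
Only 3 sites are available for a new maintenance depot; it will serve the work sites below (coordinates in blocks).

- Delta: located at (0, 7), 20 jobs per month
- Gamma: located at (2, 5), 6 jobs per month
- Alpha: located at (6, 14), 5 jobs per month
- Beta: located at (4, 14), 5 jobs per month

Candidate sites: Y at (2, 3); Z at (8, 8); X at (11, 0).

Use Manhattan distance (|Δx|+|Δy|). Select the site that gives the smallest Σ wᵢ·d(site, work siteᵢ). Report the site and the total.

Total weighted distance at each candidate:
  Y (2, 3): total = 272
  Z (8, 8): total = 324
  X (11, 0): total = 644
Minimum is at Y with total 272 blocks.

Y, total 272 blocks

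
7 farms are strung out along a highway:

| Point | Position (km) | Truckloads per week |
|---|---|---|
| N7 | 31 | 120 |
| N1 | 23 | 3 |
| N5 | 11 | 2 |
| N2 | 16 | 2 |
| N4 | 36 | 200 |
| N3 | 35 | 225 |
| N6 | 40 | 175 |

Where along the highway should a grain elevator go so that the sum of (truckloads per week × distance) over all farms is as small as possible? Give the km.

x = 36

For a sum of weighted absolute distances on a line, the optimum is the weighted median (not the mean). Total weight W = 727; half-weight = 363.5.
Sort by position and accumulate weight:
  km 11 (N5, w=2) → cum 2
  km 16 (N2, w=2) → cum 4
  km 23 (N1, w=3) → cum 7
  km 31 (N7, w=120) → cum 127
  km 35 (N3, w=225) → cum 352
  km 36 (N4, w=200) → cum 552  ≥ 363.5 → median here
  km 40 (N6, w=175) → cum 727
Optimal location: km 36.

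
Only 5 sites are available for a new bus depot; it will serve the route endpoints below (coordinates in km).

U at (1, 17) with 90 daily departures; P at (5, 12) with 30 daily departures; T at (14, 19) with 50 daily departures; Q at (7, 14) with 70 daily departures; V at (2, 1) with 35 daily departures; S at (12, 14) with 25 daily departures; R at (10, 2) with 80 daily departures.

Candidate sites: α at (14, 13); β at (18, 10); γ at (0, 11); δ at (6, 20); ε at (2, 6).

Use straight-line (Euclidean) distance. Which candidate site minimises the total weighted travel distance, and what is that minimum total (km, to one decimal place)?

γ, total 3782.2 km

Total weighted distance at each candidate:
  α (14, 13): total = 3877.0
  β (18, 10): total = 5088.9
  γ (0, 11): total = 3782.2
  δ (6, 20): total = 3962.4
  ε (2, 6): total = 3951.0
Minimum is at γ with total 3782.2 km.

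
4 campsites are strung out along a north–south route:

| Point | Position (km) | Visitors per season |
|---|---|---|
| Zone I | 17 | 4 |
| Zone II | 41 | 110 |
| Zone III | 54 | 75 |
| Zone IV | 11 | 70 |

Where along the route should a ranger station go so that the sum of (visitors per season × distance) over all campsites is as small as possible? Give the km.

x = 41

For a sum of weighted absolute distances on a line, the optimum is the weighted median (not the mean). Total weight W = 259; half-weight = 129.5.
Sort by position and accumulate weight:
  km 11 (Zone IV, w=70) → cum 70
  km 17 (Zone I, w=4) → cum 74
  km 41 (Zone II, w=110) → cum 184  ≥ 129.5 → median here
  km 54 (Zone III, w=75) → cum 259
Optimal location: km 41.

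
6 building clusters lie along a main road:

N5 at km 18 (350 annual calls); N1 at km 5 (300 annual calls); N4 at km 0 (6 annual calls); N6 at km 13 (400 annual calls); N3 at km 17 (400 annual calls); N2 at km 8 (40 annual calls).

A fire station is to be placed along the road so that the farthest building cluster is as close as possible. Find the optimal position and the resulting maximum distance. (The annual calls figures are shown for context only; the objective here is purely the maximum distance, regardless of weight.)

location 9, max distance 9

The 1-center on a line is the midpoint of the two extreme points: leftmost at 0, rightmost at 18.
Optimal location = (0 + 18)/2 = 9; maximum distance = (18 − 0)/2 = 9.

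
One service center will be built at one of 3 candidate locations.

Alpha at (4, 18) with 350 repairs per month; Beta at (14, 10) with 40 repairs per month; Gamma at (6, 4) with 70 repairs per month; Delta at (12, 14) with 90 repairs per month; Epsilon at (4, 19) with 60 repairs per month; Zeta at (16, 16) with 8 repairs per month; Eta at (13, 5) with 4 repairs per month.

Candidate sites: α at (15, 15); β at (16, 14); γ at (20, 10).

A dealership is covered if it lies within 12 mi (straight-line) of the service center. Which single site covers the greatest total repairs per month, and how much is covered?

α, covering 552

Coverage radius r = 12 mi; a point is covered iff (Δx)²+(Δy)² ≤ 12² = 144.
  α (15, 15): covers {Alpha, Beta, Delta, Epsilon, Zeta, Eta} → 552
  β (16, 14): covers {Beta, Delta, Zeta, Eta} → 142
  γ (20, 10): covers {Beta, Delta, Zeta, Eta} → 142
Maximum coverage at α: 552 repairs per month.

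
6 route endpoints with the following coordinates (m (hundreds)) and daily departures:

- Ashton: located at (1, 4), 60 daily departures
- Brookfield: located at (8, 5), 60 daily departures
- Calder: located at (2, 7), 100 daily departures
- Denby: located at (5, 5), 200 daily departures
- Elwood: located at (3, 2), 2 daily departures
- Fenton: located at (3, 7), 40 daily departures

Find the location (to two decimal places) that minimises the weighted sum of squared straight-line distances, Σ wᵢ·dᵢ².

The minimiser of Σwᵢ‖p−pᵢ‖² is the weighted centroid p* = (Σwᵢpᵢ)/(Σwᵢ).
Σwᵢ = 462.
Σwᵢxᵢ = 60·1 + 60·8 + 100·2 + 200·5 + 2·3 + 40·3 = 1866.
Σwᵢyᵢ = 60·4 + 60·5 + 100·7 + 200·5 + 2·2 + 40·7 = 2524.
x* = 1866/462 = 4.04, y* = 2524/462 = 5.46.

(4.04, 5.46)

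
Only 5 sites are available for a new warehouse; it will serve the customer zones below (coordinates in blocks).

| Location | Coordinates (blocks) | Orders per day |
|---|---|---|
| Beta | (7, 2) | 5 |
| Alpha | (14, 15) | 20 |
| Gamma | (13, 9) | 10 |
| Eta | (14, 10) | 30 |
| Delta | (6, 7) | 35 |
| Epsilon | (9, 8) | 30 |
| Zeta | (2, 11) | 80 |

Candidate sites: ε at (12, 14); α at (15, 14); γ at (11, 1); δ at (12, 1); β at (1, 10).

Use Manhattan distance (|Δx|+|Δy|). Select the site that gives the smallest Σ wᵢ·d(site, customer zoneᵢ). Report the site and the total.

Total weighted distance at each candidate:
  ε (12, 14): total = 2150
  α (15, 14): total = 2560
  γ (11, 1): total = 3000
  δ (12, 1): total = 3090
  β (1, 10): total = 1690
Minimum is at β with total 1690 blocks.

β, total 1690 blocks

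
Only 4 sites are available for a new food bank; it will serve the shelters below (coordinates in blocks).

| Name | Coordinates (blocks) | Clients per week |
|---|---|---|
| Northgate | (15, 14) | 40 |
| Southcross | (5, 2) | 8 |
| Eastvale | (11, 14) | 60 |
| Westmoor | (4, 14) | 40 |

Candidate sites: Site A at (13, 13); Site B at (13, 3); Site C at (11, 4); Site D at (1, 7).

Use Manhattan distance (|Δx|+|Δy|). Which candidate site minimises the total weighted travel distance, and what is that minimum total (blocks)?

Site A, total 852 blocks

Total weighted distance at each candidate:
  Site A (13, 13): total = 852
  Site B (13, 3): total = 2172
  Site C (11, 4): total = 1904
  Site D (1, 7): total = 2332
Minimum is at Site A with total 852 blocks.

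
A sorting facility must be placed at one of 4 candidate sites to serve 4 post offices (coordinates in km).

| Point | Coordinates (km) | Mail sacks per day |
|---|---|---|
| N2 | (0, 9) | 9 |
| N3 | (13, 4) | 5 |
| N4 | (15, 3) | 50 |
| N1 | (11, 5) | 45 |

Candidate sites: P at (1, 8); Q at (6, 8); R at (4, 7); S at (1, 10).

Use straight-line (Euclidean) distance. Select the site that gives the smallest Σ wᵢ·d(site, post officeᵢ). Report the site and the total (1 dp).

Q, total 872.2 km

Total weighted distance at each candidate:
  P (1, 8): total = 1289.1
  Q (6, 8): total = 872.2
  R (4, 7): total = 1000.5
  S (1, 10): total = 1365.5
Minimum is at Q with total 872.2 km.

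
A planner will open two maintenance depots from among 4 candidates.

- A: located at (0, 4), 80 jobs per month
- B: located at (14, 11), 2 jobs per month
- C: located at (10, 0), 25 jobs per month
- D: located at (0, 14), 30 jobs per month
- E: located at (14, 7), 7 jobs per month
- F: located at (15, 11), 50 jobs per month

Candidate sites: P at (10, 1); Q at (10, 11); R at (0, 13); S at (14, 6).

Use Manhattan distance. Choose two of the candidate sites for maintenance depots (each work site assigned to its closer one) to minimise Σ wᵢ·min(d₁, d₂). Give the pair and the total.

Evaluate every pair (each demand assigned to the nearer of the two):
  {R, S}: total = 1317
  {Q, R}: total = 1339
  {P, R}: total = 1623
  {P, Q}: total = 1769
  {P, S}: total = 2042
  {Q, S}: total = 2185
Best pair: {R, S} with total 1317.

{R, S}, total 1317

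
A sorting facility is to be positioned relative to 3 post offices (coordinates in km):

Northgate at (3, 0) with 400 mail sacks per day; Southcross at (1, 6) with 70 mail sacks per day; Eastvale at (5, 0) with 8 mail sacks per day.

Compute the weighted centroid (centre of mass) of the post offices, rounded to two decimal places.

The minimiser of Σwᵢ‖p−pᵢ‖² is the weighted centroid p* = (Σwᵢpᵢ)/(Σwᵢ).
Σwᵢ = 478.
Σwᵢxᵢ = 400·3 + 70·1 + 8·5 = 1310.
Σwᵢyᵢ = 400·0 + 70·6 + 8·0 = 420.
x* = 1310/478 = 2.74, y* = 420/478 = 0.88.

(2.74, 0.88)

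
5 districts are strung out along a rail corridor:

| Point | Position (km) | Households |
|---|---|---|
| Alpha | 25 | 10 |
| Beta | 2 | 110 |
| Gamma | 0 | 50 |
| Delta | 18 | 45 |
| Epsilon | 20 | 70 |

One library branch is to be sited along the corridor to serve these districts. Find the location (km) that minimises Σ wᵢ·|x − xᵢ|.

For a sum of weighted absolute distances on a line, the optimum is the weighted median (not the mean). Total weight W = 285; half-weight = 142.5.
Sort by position and accumulate weight:
  km 0 (Gamma, w=50) → cum 50
  km 2 (Beta, w=110) → cum 160  ≥ 142.5 → median here
  km 18 (Delta, w=45) → cum 205
  km 20 (Epsilon, w=70) → cum 275
  km 25 (Alpha, w=10) → cum 285
Optimal location: km 2.

x = 2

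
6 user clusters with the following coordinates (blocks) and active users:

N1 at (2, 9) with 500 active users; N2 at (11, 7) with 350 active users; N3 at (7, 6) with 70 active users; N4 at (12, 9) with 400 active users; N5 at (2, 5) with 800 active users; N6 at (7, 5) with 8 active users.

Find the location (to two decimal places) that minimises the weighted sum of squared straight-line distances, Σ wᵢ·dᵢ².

(5.54, 7.05)

The minimiser of Σwᵢ‖p−pᵢ‖² is the weighted centroid p* = (Σwᵢpᵢ)/(Σwᵢ).
Σwᵢ = 2128.
Σwᵢxᵢ = 500·2 + 350·11 + 70·7 + 400·12 + 800·2 + 8·7 = 11796.
Σwᵢyᵢ = 500·9 + 350·7 + 70·6 + 400·9 + 800·5 + 8·5 = 15010.
x* = 11796/2128 = 5.54, y* = 15010/2128 = 7.05.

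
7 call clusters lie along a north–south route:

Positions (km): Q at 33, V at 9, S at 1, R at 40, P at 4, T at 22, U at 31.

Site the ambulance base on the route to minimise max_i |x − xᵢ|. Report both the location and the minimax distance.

The 1-center on a line is the midpoint of the two extreme points: leftmost at 1, rightmost at 40.
Optimal location = (1 + 40)/2 = 20.5; maximum distance = (40 − 1)/2 = 19.5.

location 20.5, max distance 19.5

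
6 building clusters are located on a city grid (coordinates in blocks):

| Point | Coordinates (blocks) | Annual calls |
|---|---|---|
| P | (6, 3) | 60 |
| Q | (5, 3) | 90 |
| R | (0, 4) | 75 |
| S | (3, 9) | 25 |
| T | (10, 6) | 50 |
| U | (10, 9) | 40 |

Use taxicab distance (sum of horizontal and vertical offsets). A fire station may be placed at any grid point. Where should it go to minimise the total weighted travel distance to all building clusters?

Manhattan distance separates: Σwᵢ(|x−xᵢ|+|y−yᵢ|) = Σwᵢ|x−xᵢ| + Σwᵢ|y−yᵢ|, so x and y are optimised independently as 1-D weighted medians.
Total weight W = 340; half = 170.
x-coordinate, sorted with cumulative weight:
  x=0 (R, w=75) cum 75
  x=3 (S, w=25) cum 100
  x=5 (Q, w=90) cum 190  ← median
  x=6 (P, w=60) cum 250
  x=10 (T, w=50) cum 300
  x=10 (U, w=40) cum 340
⇒ x* = 5
y-coordinate, sorted with cumulative weight:
  y=3 (P, w=60) cum 60
  y=3 (Q, w=90) cum 150
  y=4 (R, w=75) cum 225  ← median
  y=6 (T, w=50) cum 275
  y=9 (S, w=25) cum 300
  y=9 (U, w=40) cum 340
⇒ y* = 4

(5, 4)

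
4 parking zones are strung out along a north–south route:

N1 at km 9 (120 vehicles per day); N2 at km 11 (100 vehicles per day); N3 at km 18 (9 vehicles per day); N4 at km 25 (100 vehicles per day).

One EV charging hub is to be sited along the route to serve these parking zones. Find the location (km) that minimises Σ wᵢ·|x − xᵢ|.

For a sum of weighted absolute distances on a line, the optimum is the weighted median (not the mean). Total weight W = 329; half-weight = 164.5.
Sort by position and accumulate weight:
  km 9 (N1, w=120) → cum 120
  km 11 (N2, w=100) → cum 220  ≥ 164.5 → median here
  km 18 (N3, w=9) → cum 229
  km 25 (N4, w=100) → cum 329
Optimal location: km 11.

x = 11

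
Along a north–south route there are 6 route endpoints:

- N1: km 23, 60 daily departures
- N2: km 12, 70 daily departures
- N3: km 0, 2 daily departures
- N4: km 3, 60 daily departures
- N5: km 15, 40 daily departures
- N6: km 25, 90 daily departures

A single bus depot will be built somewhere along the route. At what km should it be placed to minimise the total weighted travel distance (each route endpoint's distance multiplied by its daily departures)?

x = 15

For a sum of weighted absolute distances on a line, the optimum is the weighted median (not the mean). Total weight W = 322; half-weight = 161.
Sort by position and accumulate weight:
  km 0 (N3, w=2) → cum 2
  km 3 (N4, w=60) → cum 62
  km 12 (N2, w=70) → cum 132
  km 15 (N5, w=40) → cum 172  ≥ 161 → median here
  km 23 (N1, w=60) → cum 232
  km 25 (N6, w=90) → cum 322
Optimal location: km 15.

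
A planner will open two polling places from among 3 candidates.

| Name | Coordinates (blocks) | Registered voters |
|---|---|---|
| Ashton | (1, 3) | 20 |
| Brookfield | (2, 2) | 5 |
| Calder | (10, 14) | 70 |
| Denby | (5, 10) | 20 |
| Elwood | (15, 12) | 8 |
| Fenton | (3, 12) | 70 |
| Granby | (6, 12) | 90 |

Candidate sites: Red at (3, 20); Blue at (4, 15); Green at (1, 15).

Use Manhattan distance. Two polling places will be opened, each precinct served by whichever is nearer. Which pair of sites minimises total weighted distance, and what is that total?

{Blue, Green}, total 1762

Evaluate every pair (each demand assigned to the nearer of the two):
  {Blue, Green}: total = 1762
  {Red, Blue}: total = 1827
  {Red, Green}: total = 2396
Best pair: {Blue, Green} with total 1762.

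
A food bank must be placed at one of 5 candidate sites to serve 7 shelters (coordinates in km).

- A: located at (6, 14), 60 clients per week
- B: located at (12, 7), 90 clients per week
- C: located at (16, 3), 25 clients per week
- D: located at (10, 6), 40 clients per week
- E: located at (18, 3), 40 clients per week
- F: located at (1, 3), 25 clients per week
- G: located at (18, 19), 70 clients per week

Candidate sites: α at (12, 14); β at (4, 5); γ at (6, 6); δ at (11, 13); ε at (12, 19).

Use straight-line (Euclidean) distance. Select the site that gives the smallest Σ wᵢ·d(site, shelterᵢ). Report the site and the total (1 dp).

δ, total 2902.9 km

Total weighted distance at each candidate:
  α (12, 14): total = 3049.3
  β (4, 5): total = 3884.5
  γ (6, 6): total = 3327.4
  δ (11, 13): total = 2902.9
  ε (12, 19): total = 4076.0
Minimum is at δ with total 2902.9 km.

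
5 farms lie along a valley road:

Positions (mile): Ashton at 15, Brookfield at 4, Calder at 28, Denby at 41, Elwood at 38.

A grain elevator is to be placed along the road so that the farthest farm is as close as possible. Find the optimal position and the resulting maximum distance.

location 22.5, max distance 18.5

The 1-center on a line is the midpoint of the two extreme points: leftmost at 4, rightmost at 41.
Optimal location = (4 + 41)/2 = 22.5; maximum distance = (41 − 4)/2 = 18.5.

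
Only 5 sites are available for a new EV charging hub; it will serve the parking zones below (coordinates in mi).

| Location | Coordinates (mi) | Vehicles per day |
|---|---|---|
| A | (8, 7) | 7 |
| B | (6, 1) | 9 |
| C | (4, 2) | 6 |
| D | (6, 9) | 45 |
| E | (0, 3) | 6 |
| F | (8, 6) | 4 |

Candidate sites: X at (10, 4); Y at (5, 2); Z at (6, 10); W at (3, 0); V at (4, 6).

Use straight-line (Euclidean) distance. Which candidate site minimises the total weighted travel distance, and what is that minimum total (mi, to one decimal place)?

Total weighted distance at each candidate:
  X (10, 4): total = 467.9
  Y (5, 2): total = 428.3
  Z (6, 10): total = 273.9
  W (3, 0): total = 585.7
  V (4, 6): total = 309.6
Minimum is at Z with total 273.9 mi.

Z, total 273.9 mi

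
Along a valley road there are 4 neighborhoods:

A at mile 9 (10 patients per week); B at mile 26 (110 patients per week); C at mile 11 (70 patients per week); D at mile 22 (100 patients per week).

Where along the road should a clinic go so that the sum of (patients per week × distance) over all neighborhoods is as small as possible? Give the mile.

x = 22

For a sum of weighted absolute distances on a line, the optimum is the weighted median (not the mean). Total weight W = 290; half-weight = 145.
Sort by position and accumulate weight:
  mile 9 (A, w=10) → cum 10
  mile 11 (C, w=70) → cum 80
  mile 22 (D, w=100) → cum 180  ≥ 145 → median here
  mile 26 (B, w=110) → cum 290
Optimal location: mile 22.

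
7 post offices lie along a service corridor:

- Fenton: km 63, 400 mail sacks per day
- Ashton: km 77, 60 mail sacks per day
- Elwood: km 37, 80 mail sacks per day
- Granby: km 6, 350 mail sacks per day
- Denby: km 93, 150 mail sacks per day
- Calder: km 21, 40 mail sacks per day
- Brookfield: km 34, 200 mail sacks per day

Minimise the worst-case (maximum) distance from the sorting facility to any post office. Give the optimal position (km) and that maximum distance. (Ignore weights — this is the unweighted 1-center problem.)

location 49.5, max distance 43.5

The 1-center on a line is the midpoint of the two extreme points: leftmost at 6, rightmost at 93.
Optimal location = (6 + 93)/2 = 49.5; maximum distance = (93 − 6)/2 = 43.5.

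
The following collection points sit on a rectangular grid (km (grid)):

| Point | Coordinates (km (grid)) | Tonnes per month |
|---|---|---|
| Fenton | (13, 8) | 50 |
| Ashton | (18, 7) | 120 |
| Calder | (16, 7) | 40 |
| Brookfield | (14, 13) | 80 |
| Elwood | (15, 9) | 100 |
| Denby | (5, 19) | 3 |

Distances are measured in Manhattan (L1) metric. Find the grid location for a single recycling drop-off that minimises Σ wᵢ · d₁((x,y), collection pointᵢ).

Manhattan distance separates: Σwᵢ(|x−xᵢ|+|y−yᵢ|) = Σwᵢ|x−xᵢ| + Σwᵢ|y−yᵢ|, so x and y are optimised independently as 1-D weighted medians.
Total weight W = 393; half = 196.5.
x-coordinate, sorted with cumulative weight:
  x=5 (Denby, w=3) cum 3
  x=13 (Fenton, w=50) cum 53
  x=14 (Brookfield, w=80) cum 133
  x=15 (Elwood, w=100) cum 233  ← median
  x=16 (Calder, w=40) cum 273
  x=18 (Ashton, w=120) cum 393
⇒ x* = 15
y-coordinate, sorted with cumulative weight:
  y=7 (Ashton, w=120) cum 120
  y=7 (Calder, w=40) cum 160
  y=8 (Fenton, w=50) cum 210  ← median
  y=9 (Elwood, w=100) cum 310
  y=13 (Brookfield, w=80) cum 390
  y=19 (Denby, w=3) cum 393
⇒ y* = 8

(15, 8)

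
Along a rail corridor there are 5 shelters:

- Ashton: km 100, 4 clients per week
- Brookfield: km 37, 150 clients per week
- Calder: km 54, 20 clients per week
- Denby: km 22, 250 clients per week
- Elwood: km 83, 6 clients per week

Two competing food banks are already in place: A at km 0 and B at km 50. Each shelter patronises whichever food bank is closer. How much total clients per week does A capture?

250

The indifferent point is the midpoint (0+50)/2 = 25; shelters left of it (closer to A at 0) go to A, those right go to B.
  Denby at 22 (w=250) → A
  Brookfield at 37 (w=150) → B
  Calder at 54 (w=20) → B
  Elwood at 83 (w=6) → B
  Ashton at 100 (w=4) → B
A captures 250; B captures 180.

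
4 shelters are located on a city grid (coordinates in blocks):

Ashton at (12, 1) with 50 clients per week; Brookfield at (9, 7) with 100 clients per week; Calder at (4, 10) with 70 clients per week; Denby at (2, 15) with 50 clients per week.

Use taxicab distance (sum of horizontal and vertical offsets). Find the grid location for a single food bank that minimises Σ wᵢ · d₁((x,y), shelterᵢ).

Manhattan distance separates: Σwᵢ(|x−xᵢ|+|y−yᵢ|) = Σwᵢ|x−xᵢ| + Σwᵢ|y−yᵢ|, so x and y are optimised independently as 1-D weighted medians.
Total weight W = 270; half = 135.
x-coordinate, sorted with cumulative weight:
  x=2 (Denby, w=50) cum 50
  x=4 (Calder, w=70) cum 120
  x=9 (Brookfield, w=100) cum 220  ← median
  x=12 (Ashton, w=50) cum 270
⇒ x* = 9
y-coordinate, sorted with cumulative weight:
  y=1 (Ashton, w=50) cum 50
  y=7 (Brookfield, w=100) cum 150  ← median
  y=10 (Calder, w=70) cum 220
  y=15 (Denby, w=50) cum 270
⇒ y* = 7

(9, 7)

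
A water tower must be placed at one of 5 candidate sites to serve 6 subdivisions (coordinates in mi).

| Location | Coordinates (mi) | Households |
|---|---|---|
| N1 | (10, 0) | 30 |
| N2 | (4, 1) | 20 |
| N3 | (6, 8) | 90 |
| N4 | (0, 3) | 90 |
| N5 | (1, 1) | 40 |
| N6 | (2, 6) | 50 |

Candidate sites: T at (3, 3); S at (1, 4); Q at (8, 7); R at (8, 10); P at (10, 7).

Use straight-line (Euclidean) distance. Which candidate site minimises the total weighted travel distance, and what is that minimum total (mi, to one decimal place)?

Total weighted distance at each candidate:
  T (3, 3): total = 1339.2
  S (1, 4): total = 1315.7
  Q (8, 7): total = 2041.8
  R (8, 10): total = 2530.8
  P (10, 7): total = 2555.9
Minimum is at S with total 1315.7 mi.

S, total 1315.7 mi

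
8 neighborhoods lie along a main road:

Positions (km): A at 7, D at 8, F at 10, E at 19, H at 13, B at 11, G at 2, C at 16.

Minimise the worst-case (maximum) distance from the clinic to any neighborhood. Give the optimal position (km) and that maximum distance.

location 10.5, max distance 8.5

The 1-center on a line is the midpoint of the two extreme points: leftmost at 2, rightmost at 19.
Optimal location = (2 + 19)/2 = 10.5; maximum distance = (19 − 2)/2 = 8.5.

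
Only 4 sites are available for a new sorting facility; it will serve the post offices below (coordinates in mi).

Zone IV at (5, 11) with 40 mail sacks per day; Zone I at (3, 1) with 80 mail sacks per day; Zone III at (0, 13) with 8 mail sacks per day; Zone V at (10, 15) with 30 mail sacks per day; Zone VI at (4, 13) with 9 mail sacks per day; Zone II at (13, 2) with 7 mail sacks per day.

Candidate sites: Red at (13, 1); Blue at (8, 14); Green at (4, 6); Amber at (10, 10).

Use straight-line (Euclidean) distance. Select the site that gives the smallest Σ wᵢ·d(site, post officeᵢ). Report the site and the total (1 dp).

Total weighted distance at each candidate:
  Red (13, 1): total = 2025.3
  Blue (8, 14): total = 1543.7
  Green (4, 6): total = 1132.8
  Amber (10, 10): total = 1469.8
Minimum is at Green with total 1132.8 mi.

Green, total 1132.8 mi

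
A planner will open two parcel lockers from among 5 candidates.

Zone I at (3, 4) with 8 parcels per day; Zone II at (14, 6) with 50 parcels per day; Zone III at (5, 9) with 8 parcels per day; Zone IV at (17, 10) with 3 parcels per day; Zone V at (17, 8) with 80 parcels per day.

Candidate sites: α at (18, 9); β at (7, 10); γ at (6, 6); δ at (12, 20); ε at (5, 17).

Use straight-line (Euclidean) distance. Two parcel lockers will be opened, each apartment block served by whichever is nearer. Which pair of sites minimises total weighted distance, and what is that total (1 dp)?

Evaluate every pair (each demand assigned to the nearer of the two):
  {α, γ}: total = 421.5
  {α, β}: total = 443.0
  {α, ε}: total = 536.6
  {α, δ}: total = 597.9
  {β, γ}: total = 1292.6
  {β, δ}: total = 1324.5
  {β, ε}: total = 1324.5
  {γ, δ}: total = 1382.1
  {γ, ε}: total = 1383.7
  {δ, ε}: total = 1949.9
Best pair: {α, γ} with total 421.5.

{α, γ}, total 421.5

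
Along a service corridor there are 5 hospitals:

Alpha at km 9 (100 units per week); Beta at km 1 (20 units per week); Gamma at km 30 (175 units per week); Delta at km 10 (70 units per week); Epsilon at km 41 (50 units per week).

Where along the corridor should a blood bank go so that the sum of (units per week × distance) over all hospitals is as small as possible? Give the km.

x = 30

For a sum of weighted absolute distances on a line, the optimum is the weighted median (not the mean). Total weight W = 415; half-weight = 207.5.
Sort by position and accumulate weight:
  km 1 (Beta, w=20) → cum 20
  km 9 (Alpha, w=100) → cum 120
  km 10 (Delta, w=70) → cum 190
  km 30 (Gamma, w=175) → cum 365  ≥ 207.5 → median here
  km 41 (Epsilon, w=50) → cum 415
Optimal location: km 30.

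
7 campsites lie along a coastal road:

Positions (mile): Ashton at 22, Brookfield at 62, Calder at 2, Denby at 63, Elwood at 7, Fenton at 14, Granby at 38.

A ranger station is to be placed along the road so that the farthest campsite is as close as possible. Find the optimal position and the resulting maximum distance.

The 1-center on a line is the midpoint of the two extreme points: leftmost at 2, rightmost at 63.
Optimal location = (2 + 63)/2 = 32.5; maximum distance = (63 − 2)/2 = 30.5.

location 32.5, max distance 30.5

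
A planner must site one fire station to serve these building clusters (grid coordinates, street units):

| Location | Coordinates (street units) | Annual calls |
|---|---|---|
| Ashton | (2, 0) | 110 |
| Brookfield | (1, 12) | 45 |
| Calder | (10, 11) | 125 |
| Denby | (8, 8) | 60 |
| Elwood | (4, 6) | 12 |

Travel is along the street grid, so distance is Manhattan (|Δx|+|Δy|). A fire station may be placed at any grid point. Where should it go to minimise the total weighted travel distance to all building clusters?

Manhattan distance separates: Σwᵢ(|x−xᵢ|+|y−yᵢ|) = Σwᵢ|x−xᵢ| + Σwᵢ|y−yᵢ|, so x and y are optimised independently as 1-D weighted medians.
Total weight W = 352; half = 176.
x-coordinate, sorted with cumulative weight:
  x=1 (Brookfield, w=45) cum 45
  x=2 (Ashton, w=110) cum 155
  x=4 (Elwood, w=12) cum 167
  x=8 (Denby, w=60) cum 227  ← median
  x=10 (Calder, w=125) cum 352
⇒ x* = 8
y-coordinate, sorted with cumulative weight:
  y=0 (Ashton, w=110) cum 110
  y=6 (Elwood, w=12) cum 122
  y=8 (Denby, w=60) cum 182  ← median
  y=11 (Calder, w=125) cum 307
  y=12 (Brookfield, w=45) cum 352
⇒ y* = 8

(8, 8)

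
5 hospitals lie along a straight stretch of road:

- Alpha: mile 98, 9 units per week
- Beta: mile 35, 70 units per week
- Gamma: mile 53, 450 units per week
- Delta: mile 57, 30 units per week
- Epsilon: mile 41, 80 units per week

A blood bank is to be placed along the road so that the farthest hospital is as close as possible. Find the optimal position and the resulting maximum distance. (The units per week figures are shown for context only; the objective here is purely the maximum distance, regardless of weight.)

The 1-center on a line is the midpoint of the two extreme points: leftmost at 35, rightmost at 98.
Optimal location = (35 + 98)/2 = 66.5; maximum distance = (98 − 35)/2 = 31.5.

location 66.5, max distance 31.5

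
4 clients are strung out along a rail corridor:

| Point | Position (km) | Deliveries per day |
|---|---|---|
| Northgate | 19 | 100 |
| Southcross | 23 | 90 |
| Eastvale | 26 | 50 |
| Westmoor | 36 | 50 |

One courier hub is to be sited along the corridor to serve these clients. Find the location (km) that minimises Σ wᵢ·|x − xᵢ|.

For a sum of weighted absolute distances on a line, the optimum is the weighted median (not the mean). Total weight W = 290; half-weight = 145.
Sort by position and accumulate weight:
  km 19 (Northgate, w=100) → cum 100
  km 23 (Southcross, w=90) → cum 190  ≥ 145 → median here
  km 26 (Eastvale, w=50) → cum 240
  km 36 (Westmoor, w=50) → cum 290
Optimal location: km 23.

x = 23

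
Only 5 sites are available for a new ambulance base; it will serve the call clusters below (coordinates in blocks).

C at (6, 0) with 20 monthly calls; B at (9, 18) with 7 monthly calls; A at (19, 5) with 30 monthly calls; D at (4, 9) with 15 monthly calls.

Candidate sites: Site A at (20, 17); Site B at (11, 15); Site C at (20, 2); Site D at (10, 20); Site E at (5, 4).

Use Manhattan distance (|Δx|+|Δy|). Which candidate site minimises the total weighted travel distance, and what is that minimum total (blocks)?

Site E, total 766 blocks

Total weighted distance at each candidate:
  Site A (20, 17): total = 1454
  Site B (11, 15): total = 1170
  Site C (20, 2): total = 974
  Site D (10, 20): total = 1476
  Site E (5, 4): total = 766
Minimum is at Site E with total 766 blocks.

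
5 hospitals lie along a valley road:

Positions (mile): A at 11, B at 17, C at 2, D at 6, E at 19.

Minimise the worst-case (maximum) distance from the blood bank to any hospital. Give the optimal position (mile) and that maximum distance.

The 1-center on a line is the midpoint of the two extreme points: leftmost at 2, rightmost at 19.
Optimal location = (2 + 19)/2 = 10.5; maximum distance = (19 − 2)/2 = 8.5.

location 10.5, max distance 8.5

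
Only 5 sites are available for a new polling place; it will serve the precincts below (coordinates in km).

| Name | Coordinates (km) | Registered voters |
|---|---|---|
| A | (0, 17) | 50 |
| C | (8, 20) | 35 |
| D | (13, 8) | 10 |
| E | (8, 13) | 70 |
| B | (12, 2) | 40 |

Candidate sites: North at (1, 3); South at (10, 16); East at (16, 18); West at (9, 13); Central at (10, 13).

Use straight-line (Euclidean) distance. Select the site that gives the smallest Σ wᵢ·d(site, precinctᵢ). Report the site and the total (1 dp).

Total weighted distance at each candidate:
  North (1, 3): total = 2771.5
  South (10, 16): total = 1562.5
  East (16, 18): total = 2514.7
  West (9, 13): total = 1330.0
  Central (10, 13): total = 1438.8
Minimum is at West with total 1330.0 km.

West, total 1330.0 km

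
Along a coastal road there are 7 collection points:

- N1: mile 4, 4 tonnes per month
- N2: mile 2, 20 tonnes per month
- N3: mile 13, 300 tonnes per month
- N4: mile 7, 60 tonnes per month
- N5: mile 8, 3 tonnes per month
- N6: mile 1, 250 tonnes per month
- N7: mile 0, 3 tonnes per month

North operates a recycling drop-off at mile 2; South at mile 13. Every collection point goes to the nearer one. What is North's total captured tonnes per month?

337

The indifferent point is the midpoint (2+13)/2 = 7.5; collection points left of it (closer to North at 2) go to North, those right go to South.
  N7 at 0 (w=3) → North
  N6 at 1 (w=250) → North
  N2 at 2 (w=20) → North
  N1 at 4 (w=4) → North
  N4 at 7 (w=60) → North
  N5 at 8 (w=3) → South
  N3 at 13 (w=300) → South
North captures 337; South captures 303.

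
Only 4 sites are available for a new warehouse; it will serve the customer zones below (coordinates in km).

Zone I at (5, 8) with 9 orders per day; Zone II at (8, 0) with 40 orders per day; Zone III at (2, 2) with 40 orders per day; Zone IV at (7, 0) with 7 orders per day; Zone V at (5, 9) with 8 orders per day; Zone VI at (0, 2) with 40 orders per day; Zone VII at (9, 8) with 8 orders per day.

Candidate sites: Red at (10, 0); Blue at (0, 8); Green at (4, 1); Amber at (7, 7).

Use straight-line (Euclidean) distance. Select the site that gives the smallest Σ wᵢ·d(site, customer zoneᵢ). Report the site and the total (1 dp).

Green, total 638.4 km

Total weighted distance at each candidate:
  Red (10, 0): total = 1070.5
  Blue (0, 8): total = 1177.7
  Green (4, 1): total = 638.4
  Amber (7, 7): total = 1019.4
Minimum is at Green with total 638.4 km.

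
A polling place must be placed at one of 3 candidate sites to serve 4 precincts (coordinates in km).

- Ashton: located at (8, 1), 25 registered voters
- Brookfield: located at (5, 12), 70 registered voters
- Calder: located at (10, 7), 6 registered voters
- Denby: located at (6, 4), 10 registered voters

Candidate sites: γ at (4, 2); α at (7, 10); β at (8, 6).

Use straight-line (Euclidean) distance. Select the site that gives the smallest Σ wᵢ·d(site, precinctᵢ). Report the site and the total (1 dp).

α, total 510.7 km

Total weighted distance at each candidate:
  γ (4, 2): total = 881.7
  α (7, 10): total = 510.7
  β (8, 6): total = 636.3
Minimum is at α with total 510.7 km.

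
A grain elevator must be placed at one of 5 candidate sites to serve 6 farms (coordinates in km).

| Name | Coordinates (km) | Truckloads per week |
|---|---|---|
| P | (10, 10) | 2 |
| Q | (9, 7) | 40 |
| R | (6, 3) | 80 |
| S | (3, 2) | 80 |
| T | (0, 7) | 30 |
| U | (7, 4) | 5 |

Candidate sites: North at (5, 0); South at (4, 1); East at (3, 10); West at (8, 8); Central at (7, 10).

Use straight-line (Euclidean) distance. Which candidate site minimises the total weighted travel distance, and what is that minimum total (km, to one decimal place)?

Total weighted distance at each candidate:
  North (5, 0): total = 1104.5
  South (4, 1): total = 911.0
  East (3, 10): total = 1694.9
  West (8, 8): total = 1380.3
  Central (7, 10): total = 1689.9
Minimum is at South with total 911.0 km.

South, total 911.0 km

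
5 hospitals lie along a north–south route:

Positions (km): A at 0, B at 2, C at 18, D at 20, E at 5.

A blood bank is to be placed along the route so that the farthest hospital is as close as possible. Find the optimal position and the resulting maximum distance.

location 10, max distance 10

The 1-center on a line is the midpoint of the two extreme points: leftmost at 0, rightmost at 20.
Optimal location = (0 + 20)/2 = 10; maximum distance = (20 − 0)/2 = 10.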